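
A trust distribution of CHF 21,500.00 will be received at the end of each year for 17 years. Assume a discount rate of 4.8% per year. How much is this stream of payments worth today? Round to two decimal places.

CHF 246,054.27

This is an ordinary annuity: 17 payments of CHF 21,500.00 at the end of each year.
Periodic rate r = 0.048 per year.
PV = PMT × [(1 − (1+r)^−n)/r] = 21,500 × [1 − (1+r)^−17] / r = CHF 246,054.27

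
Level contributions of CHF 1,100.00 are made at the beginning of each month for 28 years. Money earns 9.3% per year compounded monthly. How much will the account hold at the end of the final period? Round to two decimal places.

This is an annuity due: 336 deposits of CHF 1,100.00 at the beginning of each month.
Periodic rate r = 0.093/12 per month; n is counted in months.
FV = PMT × [((1+r)^n − 1)/r] × (1+r) = 1,100 × [(1+r)^336 − 1] / r × (1+r) = CHF 1,771,162.62

CHF 1,771,162.62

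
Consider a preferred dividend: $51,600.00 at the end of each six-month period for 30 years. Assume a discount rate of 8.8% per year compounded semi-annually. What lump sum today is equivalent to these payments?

This is an ordinary annuity: 60 payments of $51,600.00 at the end of each six-month period.
Periodic rate r = 0.088/2 per half-year; n is counted in half-years.
PV = PMT × [(1 − (1+r)^−n)/r] = 51,600 × [1 − (1+r)^−60] / r = $1,084,181.65

$1,084,181.65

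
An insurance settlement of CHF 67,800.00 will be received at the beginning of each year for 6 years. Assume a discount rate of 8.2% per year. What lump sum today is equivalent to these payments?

This is an annuity due: 6 payments of CHF 67,800.00 at the beginning of each year.
Periodic rate r = 0.082 per year.
PV = PMT × [(1 − (1+r)^−n)/r] × (1+r) = 67,800 × [1 − (1+r)^−6] / r × (1+r) = CHF 337,084.77

CHF 337,084.77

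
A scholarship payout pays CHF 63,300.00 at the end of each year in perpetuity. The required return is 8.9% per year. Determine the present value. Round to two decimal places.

CHF 711,235.96

Periodic rate r = 0.089 per year.
Level perpetuity: PV = PMT / r = 63,300 / (0.089) = CHF 711,235.96.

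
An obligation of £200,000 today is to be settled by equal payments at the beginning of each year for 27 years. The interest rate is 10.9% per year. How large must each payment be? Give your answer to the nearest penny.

Level annuity due; solve PV = PMT × [(1 − (1+r)^−n)/r] × (1+r) for PMT.
Periodic rate r = 0.109 per year.
With n = 27: PMT = 200,000 / ([(1 − (1+r)^−n)/r] × (1+r)) = £20,939.11

£20,939.11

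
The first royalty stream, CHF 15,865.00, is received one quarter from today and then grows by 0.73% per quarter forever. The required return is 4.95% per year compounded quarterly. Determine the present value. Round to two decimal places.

CHF 3,126,108.37

Periodic rate r = 0.0495/4 per quarter.
Growing perpetuity (Gordon): PV = PMT₁ / (r − g) = 15,865 / (r − 0.0073) = CHF 3,126,108.37.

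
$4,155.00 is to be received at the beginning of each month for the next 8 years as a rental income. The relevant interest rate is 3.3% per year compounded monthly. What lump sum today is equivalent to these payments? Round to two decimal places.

This is an annuity due: 96 payments of $4,155.00 at the beginning of each month.
Periodic rate r = 0.033/12 per month; n is counted in months.
PV = PMT × [(1 − (1+r)^−n)/r] × (1+r) = 4,155 × [1 − (1+r)^−96] / r × (1+r) = $351,113.29

$351,113.29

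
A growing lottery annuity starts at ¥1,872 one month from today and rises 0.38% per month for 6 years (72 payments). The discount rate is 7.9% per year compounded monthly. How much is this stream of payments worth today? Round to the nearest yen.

¥121,567

Periodic rate r = 0.079/12 per month; n is counted in months.
Growing ordinary annuity: PV = PMT₁ × [1 − ((1+g)/(1+r))^n] / (r − g) = 1,872 × [1 − ((1+0.0038)/(1+r))^72] / (r − 0.0038) = ¥121,567.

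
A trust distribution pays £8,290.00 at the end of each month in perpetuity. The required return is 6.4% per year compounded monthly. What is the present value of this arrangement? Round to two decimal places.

Periodic rate r = 0.064/12 per month.
Level perpetuity: PV = PMT / r = 8,290 / (0.064/12) = £1,554,375.00.

£1,554,375.00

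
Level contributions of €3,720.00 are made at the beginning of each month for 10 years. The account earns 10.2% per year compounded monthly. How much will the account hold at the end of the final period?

This is an annuity due: 120 deposits of €3,720.00 at the beginning of each month.
Periodic rate r = 0.102/12 per month; n is counted in months.
FV = PMT × [((1+r)^n − 1)/r] × (1+r) = 3,720 × [(1+r)^120 − 1] / r × (1+r) = €777,364.96

€777,364.96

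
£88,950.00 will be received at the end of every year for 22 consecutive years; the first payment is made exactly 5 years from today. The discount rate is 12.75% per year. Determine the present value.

£400,883.71

Ordinary annuity of 22 payments, first payment at period 5.
Periodic rate r = 0.1275 per year.
The ordinary-annuity PV formula values the stream one period before the first payment (period 4); discount that back 4 periods:
PV₀ = 88,950 × [1 − (1+r)^−22] / r × (1+r)^−4 = £400,883.71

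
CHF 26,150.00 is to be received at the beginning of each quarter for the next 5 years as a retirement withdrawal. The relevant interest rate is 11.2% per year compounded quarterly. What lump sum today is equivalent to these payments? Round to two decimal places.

This is an annuity due: 20 payments of CHF 26,150.00 at the beginning of each quarter.
Periodic rate r = 0.112/4 per quarter; n is counted in quarters.
PV = PMT × [(1 − (1+r)^−n)/r] × (1+r) = 26,150 × [1 − (1+r)^−20] / r × (1+r) = CHF 407,435.81

CHF 407,435.81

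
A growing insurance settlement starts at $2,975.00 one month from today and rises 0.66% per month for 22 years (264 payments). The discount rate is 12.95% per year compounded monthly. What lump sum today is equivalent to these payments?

Periodic rate r = 0.1295/12 per month; n is counted in months.
Growing ordinary annuity: PV = PMT₁ × [1 − ((1+g)/(1+r))^n] / (r − g) = 2,975 × [1 − ((1+0.0066)/(1+r))^264] / (r − 0.0066) = $472,793.92.

$472,793.92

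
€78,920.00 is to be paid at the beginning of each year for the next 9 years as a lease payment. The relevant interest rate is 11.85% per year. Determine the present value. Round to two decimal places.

€473,029.33

This is an annuity due: 9 payments of €78,920.00 at the beginning of each year.
Periodic rate r = 0.1185 per year.
PV = PMT × [(1 − (1+r)^−n)/r] × (1+r) = 78,920 × [1 − (1+r)^−9] / r × (1+r) = €473,029.33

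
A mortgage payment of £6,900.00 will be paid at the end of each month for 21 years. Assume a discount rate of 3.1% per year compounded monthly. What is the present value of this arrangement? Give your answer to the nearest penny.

£1,276,824.19

This is an ordinary annuity: 252 payments of £6,900.00 at the end of each month.
Periodic rate r = 0.031/12 per month; n is counted in months.
PV = PMT × [(1 − (1+r)^−n)/r] = 6,900 × [1 − (1+r)^−252] / r = £1,276,824.19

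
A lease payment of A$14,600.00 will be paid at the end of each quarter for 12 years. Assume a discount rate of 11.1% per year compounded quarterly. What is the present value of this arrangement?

This is an ordinary annuity: 48 payments of A$14,600.00 at the end of each quarter.
Periodic rate r = 0.111/4 per quarter; n is counted in quarters.
PV = PMT × [(1 − (1+r)^−n)/r] = 14,600 × [1 − (1+r)^−48] / r = A$384,712.73

A$384,712.73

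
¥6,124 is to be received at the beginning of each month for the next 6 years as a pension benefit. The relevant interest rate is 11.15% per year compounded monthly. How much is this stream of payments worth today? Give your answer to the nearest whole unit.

This is an annuity due: 72 payments of ¥6,124 at the beginning of each month.
Periodic rate r = 0.1115/12 per month; n is counted in months.
PV = PMT × [(1 − (1+r)^−n)/r] × (1+r) = 6,124 × [1 − (1+r)^−72] / r × (1+r) = ¥323,421

¥323,421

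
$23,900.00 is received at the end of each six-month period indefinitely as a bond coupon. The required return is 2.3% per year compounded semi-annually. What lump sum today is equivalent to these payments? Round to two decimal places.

Periodic rate r = 0.023/2 per half-year.
Level perpetuity: PV = PMT / r = 23,900 / (0.023/2) = $2,078,260.87.

$2,078,260.87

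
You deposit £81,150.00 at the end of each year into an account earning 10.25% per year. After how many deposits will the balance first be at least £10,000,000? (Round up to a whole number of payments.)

Periodic rate r = 0.1025 per year.
Ordinary annuity FV: 10,000,000 = 81,150 × [((1+r)^n − 1)/r].
(1+r)^n = 1 + 10,000,000 × r / 81,150, so n = ln(1 + 10,000,000·r/81,150) / ln(1+r) = 26.77.
Round up to a whole number of payments: n = 27.

27 payments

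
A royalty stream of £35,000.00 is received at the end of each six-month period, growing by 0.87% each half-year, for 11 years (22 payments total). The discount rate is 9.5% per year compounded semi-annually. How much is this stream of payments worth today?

£508,863.15

Periodic rate r = 0.095/2 per half-year; n is counted in half-years.
Growing ordinary annuity: PV = PMT₁ × [1 − ((1+g)/(1+r))^n] / (r − g) = 35,000 × [1 − ((1+0.0087)/(1+r))^22] / (r − 0.0087) = £508,863.15.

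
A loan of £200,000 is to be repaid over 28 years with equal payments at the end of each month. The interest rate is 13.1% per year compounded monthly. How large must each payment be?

Level ordinary annuity; solve PV = PMT × [(1 − (1+r)^−n)/r] for PMT.
Periodic rate r = 0.131/12 per month; n is counted in months.
With n = 336: PMT = 200,000 / ([(1 − (1+r)^−n)/r]) = £2,241.71

£2,241.71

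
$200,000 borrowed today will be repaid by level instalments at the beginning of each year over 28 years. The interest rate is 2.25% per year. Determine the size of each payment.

$9,491.49

Level annuity due; solve PV = PMT × [(1 − (1+r)^−n)/r] × (1+r) for PMT.
Periodic rate r = 0.0225 per year.
With n = 28: PMT = 200,000 / ([(1 − (1+r)^−n)/r] × (1+r)) = $9,491.49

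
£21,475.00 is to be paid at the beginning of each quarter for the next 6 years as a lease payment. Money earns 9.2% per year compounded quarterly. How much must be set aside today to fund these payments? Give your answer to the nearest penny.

£401,736.75

This is an annuity due: 24 payments of £21,475.00 at the beginning of each quarter.
Periodic rate r = 0.092/4 per quarter; n is counted in quarters.
PV = PMT × [(1 − (1+r)^−n)/r] × (1+r) = 21,475 × [1 − (1+r)^−24] / r × (1+r) = £401,736.75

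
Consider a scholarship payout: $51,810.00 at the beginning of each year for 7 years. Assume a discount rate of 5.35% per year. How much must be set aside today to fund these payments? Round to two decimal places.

This is an annuity due: 7 payments of $51,810.00 at the beginning of each year.
Periodic rate r = 0.0535 per year.
PV = PMT × [(1 − (1+r)^−n)/r] × (1+r) = 51,810 × [1 − (1+r)^−7] / r × (1+r) = $311,863.59

$311,863.59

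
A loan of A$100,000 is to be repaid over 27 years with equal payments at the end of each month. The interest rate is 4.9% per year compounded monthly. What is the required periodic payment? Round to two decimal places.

Level ordinary annuity; solve PV = PMT × [(1 − (1+r)^−n)/r] for PMT.
Periodic rate r = 0.049/12 per month; n is counted in months.
With n = 324: PMT = 100,000 / ([(1 − (1+r)^−n)/r]) = A$557.11

A$557.11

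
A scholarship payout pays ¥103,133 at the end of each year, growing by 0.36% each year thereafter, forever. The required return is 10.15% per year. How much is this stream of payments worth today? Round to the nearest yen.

¥1,053,453

Periodic rate r = 0.1015 per year.
Growing perpetuity (Gordon): PV = PMT₁ / (r − g) = 103,133 / (r − 0.0036) = ¥1,053,453.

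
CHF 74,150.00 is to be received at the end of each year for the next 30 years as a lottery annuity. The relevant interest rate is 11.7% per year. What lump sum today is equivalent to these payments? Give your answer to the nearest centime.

This is an ordinary annuity: 30 payments of CHF 74,150.00 at the end of each year.
Periodic rate r = 0.117 per year.
PV = PMT × [(1 − (1+r)^−n)/r] = 74,150 × [1 − (1+r)^−30] / r = CHF 610,834.59

CHF 610,834.59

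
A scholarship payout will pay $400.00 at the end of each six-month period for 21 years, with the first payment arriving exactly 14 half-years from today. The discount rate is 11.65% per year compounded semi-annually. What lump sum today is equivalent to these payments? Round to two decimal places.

Ordinary annuity of 42 payments, first payment at period 14.
Periodic rate r = 0.1165/2 per half-year; n is counted in half-years.
The ordinary-annuity PV formula values the stream one period before the first payment (period 13); discount that back 13 periods:
PV₀ = 400 × [1 − (1+r)^−42] / r × (1+r)^−13 = $2,984.32

$2,984.32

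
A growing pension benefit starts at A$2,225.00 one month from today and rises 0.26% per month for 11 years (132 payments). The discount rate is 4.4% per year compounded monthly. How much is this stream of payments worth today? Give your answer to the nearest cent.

Periodic rate r = 0.044/12 per month; n is counted in months.
Growing ordinary annuity: PV = PMT₁ × [1 − ((1+g)/(1+r))^n] / (r − g) = 2,225 × [1 − ((1+0.0026)/(1+r))^132] / (r − 0.0026) = A$273,163.67.

A$273,163.67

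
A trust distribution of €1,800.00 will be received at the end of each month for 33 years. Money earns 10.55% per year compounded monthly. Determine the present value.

This is an ordinary annuity: 396 payments of €1,800.00 at the end of each month.
Periodic rate r = 0.1055/12 per month; n is counted in months.
PV = PMT × [(1 − (1+r)^−n)/r] = 1,800 × [1 − (1+r)^−396] / r = €198,344.74

€198,344.74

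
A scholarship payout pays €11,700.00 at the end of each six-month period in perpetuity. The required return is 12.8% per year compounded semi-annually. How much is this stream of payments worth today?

€182,812.50

Periodic rate r = 0.128/2 per half-year.
Level perpetuity: PV = PMT / r = 11,700 / (0.128/2) = €182,812.50.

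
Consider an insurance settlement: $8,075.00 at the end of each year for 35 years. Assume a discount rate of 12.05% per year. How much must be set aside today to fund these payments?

$65,762.94

This is an ordinary annuity: 35 payments of $8,075.00 at the end of each year.
Periodic rate r = 0.1205 per year.
PV = PMT × [(1 − (1+r)^−n)/r] = 8,075 × [1 − (1+r)^−35] / r = $65,762.94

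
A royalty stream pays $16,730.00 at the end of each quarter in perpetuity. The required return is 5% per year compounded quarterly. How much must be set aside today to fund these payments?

Periodic rate r = 0.05/4 per quarter.
Level perpetuity: PV = PMT / r = 16,730 / (0.05/4) = $1,338,400.00.

$1,338,400.00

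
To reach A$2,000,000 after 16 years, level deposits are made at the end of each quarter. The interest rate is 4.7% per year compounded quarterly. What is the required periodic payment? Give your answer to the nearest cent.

A$21,133.86

Level ordinary annuity; solve FV = PMT × [((1+r)^n − 1)/r] for PMT.
Periodic rate r = 0.047/4 per quarter; n is counted in quarters.
With n = 64: PMT = 2,000,000 / ([((1+r)^n − 1)/r]) = A$21,133.86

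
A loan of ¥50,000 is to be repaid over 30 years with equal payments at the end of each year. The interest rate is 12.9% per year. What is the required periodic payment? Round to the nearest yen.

¥6,624

Level ordinary annuity; solve PV = PMT × [(1 − (1+r)^−n)/r] for PMT.
Periodic rate r = 0.129 per year.
With n = 30: PMT = 50,000 / ([(1 − (1+r)^−n)/r]) = ¥6,624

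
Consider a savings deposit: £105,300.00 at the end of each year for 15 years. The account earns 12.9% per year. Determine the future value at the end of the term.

£4,221,600.60

This is an ordinary annuity: 15 deposits of £105,300.00 at the end of each year.
Periodic rate r = 0.129 per year.
FV = PMT × [((1+r)^n − 1)/r] = 105,300 × [(1+r)^15 − 1] / r = £4,221,600.60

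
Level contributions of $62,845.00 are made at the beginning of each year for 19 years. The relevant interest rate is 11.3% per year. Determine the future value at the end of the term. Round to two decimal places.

$4,113,558.51

This is an annuity due: 19 deposits of $62,845.00 at the beginning of each year.
Periodic rate r = 0.113 per year.
FV = PMT × [((1+r)^n − 1)/r] × (1+r) = 62,845 × [(1+r)^19 − 1] / r × (1+r) = $4,113,558.51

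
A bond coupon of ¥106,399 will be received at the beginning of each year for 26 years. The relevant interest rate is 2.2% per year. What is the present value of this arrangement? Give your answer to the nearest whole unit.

¥2,135,717

This is an annuity due: 26 payments of ¥106,399 at the beginning of each year.
Periodic rate r = 0.022 per year.
PV = PMT × [(1 − (1+r)^−n)/r] × (1+r) = 106,399 × [1 − (1+r)^−26] / r × (1+r) = ¥2,135,717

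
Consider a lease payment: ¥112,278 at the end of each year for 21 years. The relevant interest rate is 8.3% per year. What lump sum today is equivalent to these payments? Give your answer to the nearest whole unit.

¥1,099,223

This is an ordinary annuity: 21 payments of ¥112,278 at the end of each year.
Periodic rate r = 0.083 per year.
PV = PMT × [(1 − (1+r)^−n)/r] = 112,278 × [1 − (1+r)^−21] / r = ¥1,099,223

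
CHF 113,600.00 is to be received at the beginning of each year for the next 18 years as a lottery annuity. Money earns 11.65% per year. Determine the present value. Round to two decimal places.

CHF 938,927.22

This is an annuity due: 18 payments of CHF 113,600.00 at the beginning of each year.
Periodic rate r = 0.1165 per year.
PV = PMT × [(1 − (1+r)^−n)/r] × (1+r) = 113,600 × [1 − (1+r)^−18] / r × (1+r) = CHF 938,927.22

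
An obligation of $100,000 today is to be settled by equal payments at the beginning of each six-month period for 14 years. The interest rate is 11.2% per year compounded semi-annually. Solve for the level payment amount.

$6,776.82

Level annuity due; solve PV = PMT × [(1 − (1+r)^−n)/r] × (1+r) for PMT.
Periodic rate r = 0.112/2 per half-year; n is counted in half-years.
With n = 28: PMT = 100,000 / ([(1 − (1+r)^−n)/r] × (1+r)) = $6,776.82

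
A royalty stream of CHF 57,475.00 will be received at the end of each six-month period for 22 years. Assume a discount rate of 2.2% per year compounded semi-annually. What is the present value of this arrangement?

This is an ordinary annuity: 44 payments of CHF 57,475.00 at the end of each six-month period.
Periodic rate r = 0.022/2 per half-year; n is counted in half-years.
PV = PMT × [(1 − (1+r)^−n)/r] = 57,475 × [1 − (1+r)^−44] / r = CHF 1,996,242.35

CHF 1,996,242.35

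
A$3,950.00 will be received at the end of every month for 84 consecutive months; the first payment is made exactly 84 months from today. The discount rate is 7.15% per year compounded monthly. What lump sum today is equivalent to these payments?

A$159,068.23

Ordinary annuity of 84 payments, first payment at period 84.
Periodic rate r = 0.0715/12 per month; n is counted in months.
The ordinary-annuity PV formula values the stream one period before the first payment (period 83); discount that back 83 periods:
PV₀ = 3,950 × [1 − (1+r)^−84] / r × (1+r)^−83 = A$159,068.23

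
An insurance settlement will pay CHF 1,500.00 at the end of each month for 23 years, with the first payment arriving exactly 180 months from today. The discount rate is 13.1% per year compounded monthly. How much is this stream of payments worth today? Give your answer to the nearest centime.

Ordinary annuity of 276 payments, first payment at period 180.
Periodic rate r = 0.131/12 per month; n is counted in months.
The ordinary-annuity PV formula values the stream one period before the first payment (period 179); discount that back 179 periods:
PV₀ = 1,500 × [1 − (1+r)^−276] / r × (1+r)^−179 = CHF 18,693.79

CHF 18,693.79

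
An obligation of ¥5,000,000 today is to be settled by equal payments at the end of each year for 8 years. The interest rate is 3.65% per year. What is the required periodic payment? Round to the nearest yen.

Level ordinary annuity; solve PV = PMT × [(1 − (1+r)^−n)/r] for PMT.
Periodic rate r = 0.0365 per year.
With n = 8: PMT = 5,000,000 / ([(1 − (1+r)^−n)/r]) = ¥731,944

¥731,944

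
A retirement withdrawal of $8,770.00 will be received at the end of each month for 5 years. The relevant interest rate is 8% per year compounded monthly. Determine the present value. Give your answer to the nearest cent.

$432,522.66

This is an ordinary annuity: 60 payments of $8,770.00 at the end of each month.
Periodic rate r = 0.08/12 per month; n is counted in months.
PV = PMT × [(1 − (1+r)^−n)/r] = 8,770 × [1 − (1+r)^−60] / r = $432,522.66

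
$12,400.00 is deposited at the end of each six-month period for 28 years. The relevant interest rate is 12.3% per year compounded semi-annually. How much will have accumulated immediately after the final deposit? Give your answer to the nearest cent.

$5,500,889.63

This is an ordinary annuity: 56 deposits of $12,400.00 at the end of each six-month period.
Periodic rate r = 0.123/2 per half-year; n is counted in half-years.
FV = PMT × [((1+r)^n − 1)/r] = 12,400 × [(1+r)^56 − 1] / r = $5,500,889.63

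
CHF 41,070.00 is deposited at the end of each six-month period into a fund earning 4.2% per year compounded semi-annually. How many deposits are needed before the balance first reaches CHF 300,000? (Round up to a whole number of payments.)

7 payments

Periodic rate r = 0.042/2 per half-year; n is counted in half-years.
Ordinary annuity FV: 300,000 = 41,070 × [((1+r)^n − 1)/r].
(1+r)^n = 1 + 300,000 × r / 41,070, so n = ln(1 + 300,000·r/41,070) / ln(1+r) = 6.87.
Round up to a whole number of payments: n = 7.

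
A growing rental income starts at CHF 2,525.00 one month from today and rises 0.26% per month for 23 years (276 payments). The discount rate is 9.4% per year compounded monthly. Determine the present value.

Periodic rate r = 0.094/12 per month; n is counted in months.
Growing ordinary annuity: PV = PMT₁ × [1 − ((1+g)/(1+r))^n] / (r − g) = 2,525 × [1 − ((1+0.0026)/(1+r))^276] / (r − 0.0026) = CHF 367,816.13.

CHF 367,816.13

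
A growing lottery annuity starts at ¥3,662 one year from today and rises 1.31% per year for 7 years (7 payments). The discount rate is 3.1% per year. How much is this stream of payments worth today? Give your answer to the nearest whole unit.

Periodic rate r = 0.031 per year.
Growing ordinary annuity: PV = PMT₁ × [1 − ((1+g)/(1+r))^n] / (r − g) = 3,662 × [1 − ((1+0.0131)/(1+r))^7] / (r − 0.0131) = ¥23,605.

¥23,605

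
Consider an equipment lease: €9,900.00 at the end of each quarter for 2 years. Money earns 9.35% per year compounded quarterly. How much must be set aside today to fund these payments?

This is an ordinary annuity: 8 payments of €9,900.00 at the end of each quarter.
Periodic rate r = 0.0935/4 per quarter; n is counted in quarters.
PV = PMT × [(1 − (1+r)^−n)/r] = 9,900 × [1 − (1+r)^−8] / r = €71,478.76

€71,478.76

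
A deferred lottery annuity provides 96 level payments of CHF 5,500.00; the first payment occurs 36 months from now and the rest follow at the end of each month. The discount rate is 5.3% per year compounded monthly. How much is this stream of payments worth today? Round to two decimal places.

Ordinary annuity of 96 payments, first payment at period 36.
Periodic rate r = 0.053/12 per month; n is counted in months.
The ordinary-annuity PV formula values the stream one period before the first payment (period 35); discount that back 35 periods:
PV₀ = 5,500 × [1 − (1+r)^−96] / r × (1+r)^−35 = CHF 368,176.51

CHF 368,176.51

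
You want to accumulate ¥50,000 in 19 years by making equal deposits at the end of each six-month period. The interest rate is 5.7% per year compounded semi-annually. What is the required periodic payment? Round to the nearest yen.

Level ordinary annuity; solve FV = PMT × [((1+r)^n − 1)/r] for PMT.
Periodic rate r = 0.057/2 per half-year; n is counted in half-years.
With n = 38: PMT = 50,000 / ([((1+r)^n − 1)/r]) = ¥746

¥746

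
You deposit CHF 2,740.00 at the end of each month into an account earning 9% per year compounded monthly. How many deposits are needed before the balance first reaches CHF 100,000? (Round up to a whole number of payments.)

Periodic rate r = 0.09/12 per month; n is counted in months.
Ordinary annuity FV: 100,000 = 2,740 × [((1+r)^n − 1)/r].
(1+r)^n = 1 + 100,000 × r / 2,740, so n = ln(1 + 100,000·r/2,740) / ln(1+r) = 32.38.
Round up to a whole number of payments: n = 33.

33 payments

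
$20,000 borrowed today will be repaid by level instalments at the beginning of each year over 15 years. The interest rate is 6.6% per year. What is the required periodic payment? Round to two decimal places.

Level annuity due; solve PV = PMT × [(1 − (1+r)^−n)/r] × (1+r) for PMT.
Periodic rate r = 0.066 per year.
With n = 15: PMT = 20,000 / ([(1 − (1+r)^−n)/r] × (1+r)) = $2,008.20

$2,008.20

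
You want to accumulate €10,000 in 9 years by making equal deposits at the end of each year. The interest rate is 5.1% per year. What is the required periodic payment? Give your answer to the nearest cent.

€903.17

Level ordinary annuity; solve FV = PMT × [((1+r)^n − 1)/r] for PMT.
Periodic rate r = 0.051 per year.
With n = 9: PMT = 10,000 / ([((1+r)^n − 1)/r]) = €903.17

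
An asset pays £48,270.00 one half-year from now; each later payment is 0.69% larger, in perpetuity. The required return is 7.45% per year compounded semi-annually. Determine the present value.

£1,590,444.81

Periodic rate r = 0.0745/2 per half-year.
Growing perpetuity (Gordon): PV = PMT₁ / (r − g) = 48,270 / (r − 0.0069) = £1,590,444.81.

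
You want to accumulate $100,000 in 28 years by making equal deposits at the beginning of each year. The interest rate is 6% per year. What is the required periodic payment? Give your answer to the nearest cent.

$1,376.66

Level annuity due; solve FV = PMT × [((1+r)^n − 1)/r] × (1+r) for PMT.
Periodic rate r = 0.06 per year.
With n = 28: PMT = 100,000 / ([((1+r)^n − 1)/r] × (1+r)) = $1,376.66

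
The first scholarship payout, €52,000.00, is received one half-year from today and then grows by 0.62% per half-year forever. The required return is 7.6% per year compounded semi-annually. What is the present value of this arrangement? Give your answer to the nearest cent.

€1,635,220.13

Periodic rate r = 0.076/2 per half-year.
Growing perpetuity (Gordon): PV = PMT₁ / (r − g) = 52,000 / (r − 0.0062) = €1,635,220.13.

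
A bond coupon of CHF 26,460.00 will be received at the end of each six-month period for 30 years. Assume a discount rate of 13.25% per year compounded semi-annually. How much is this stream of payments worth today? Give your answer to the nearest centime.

CHF 390,887.56

This is an ordinary annuity: 60 payments of CHF 26,460.00 at the end of each six-month period.
Periodic rate r = 0.1325/2 per half-year; n is counted in half-years.
PV = PMT × [(1 − (1+r)^−n)/r] = 26,460 × [1 − (1+r)^−60] / r = CHF 390,887.56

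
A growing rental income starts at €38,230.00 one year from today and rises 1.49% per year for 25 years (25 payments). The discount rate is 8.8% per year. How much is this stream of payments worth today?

€431,075.80

Periodic rate r = 0.088 per year.
Growing ordinary annuity: PV = PMT₁ × [1 − ((1+g)/(1+r))^n] / (r − g) = 38,230 × [1 − ((1+0.0149)/(1+r))^25] / (r − 0.0149) = €431,075.80.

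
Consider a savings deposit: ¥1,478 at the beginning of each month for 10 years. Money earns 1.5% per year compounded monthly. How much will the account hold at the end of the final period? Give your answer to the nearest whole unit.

¥191,463

This is an annuity due: 120 deposits of ¥1,478 at the beginning of each month.
Periodic rate r = 0.015/12 per month; n is counted in months.
FV = PMT × [((1+r)^n − 1)/r] × (1+r) = 1,478 × [(1+r)^120 − 1] / r × (1+r) = ¥191,463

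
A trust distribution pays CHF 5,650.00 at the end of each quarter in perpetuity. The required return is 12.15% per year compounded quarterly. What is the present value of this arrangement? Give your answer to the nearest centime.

CHF 186,008.23

Periodic rate r = 0.1215/4 per quarter.
Level perpetuity: PV = PMT / r = 5,650 / (0.1215/4) = CHF 186,008.23.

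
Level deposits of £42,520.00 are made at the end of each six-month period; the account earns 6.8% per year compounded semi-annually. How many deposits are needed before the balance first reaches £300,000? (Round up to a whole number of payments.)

7 payments

Periodic rate r = 0.068/2 per half-year; n is counted in half-years.
Ordinary annuity FV: 300,000 = 42,520 × [((1+r)^n − 1)/r].
(1+r)^n = 1 + 300,000 × r / 42,520, so n = ln(1 + 300,000·r/42,520) / ln(1+r) = 6.43.
Round up to a whole number of payments: n = 7.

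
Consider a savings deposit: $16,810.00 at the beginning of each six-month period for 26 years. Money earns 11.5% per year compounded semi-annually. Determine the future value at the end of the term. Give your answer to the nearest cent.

$5,350,104.16

This is an annuity due: 52 deposits of $16,810.00 at the beginning of each six-month period.
Periodic rate r = 0.115/2 per half-year; n is counted in half-years.
FV = PMT × [((1+r)^n − 1)/r] × (1+r) = 16,810 × [(1+r)^52 − 1] / r × (1+r) = $5,350,104.16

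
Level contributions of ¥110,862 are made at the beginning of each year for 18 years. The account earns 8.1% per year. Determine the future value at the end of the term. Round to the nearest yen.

This is an annuity due: 18 deposits of ¥110,862 at the beginning of each year.
Periodic rate r = 0.081 per year.
FV = PMT × [((1+r)^n − 1)/r] × (1+r) = 110,862 × [(1+r)^18 − 1] / r × (1+r) = ¥4,532,013

¥4,532,013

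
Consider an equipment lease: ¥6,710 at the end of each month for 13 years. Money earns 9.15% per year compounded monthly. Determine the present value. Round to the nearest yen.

¥610,940

This is an ordinary annuity: 156 payments of ¥6,710 at the end of each month.
Periodic rate r = 0.0915/12 per month; n is counted in months.
PV = PMT × [(1 − (1+r)^−n)/r] = 6,710 × [1 − (1+r)^−156] / r = ¥610,940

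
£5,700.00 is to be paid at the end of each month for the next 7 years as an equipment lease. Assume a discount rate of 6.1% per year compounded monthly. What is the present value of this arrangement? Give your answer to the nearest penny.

This is an ordinary annuity: 84 payments of £5,700.00 at the end of each month.
Periodic rate r = 0.061/12 per month; n is counted in months.
PV = PMT × [(1 − (1+r)^−n)/r] = 5,700 × [1 − (1+r)^−84] / r = £388,904.84

£388,904.84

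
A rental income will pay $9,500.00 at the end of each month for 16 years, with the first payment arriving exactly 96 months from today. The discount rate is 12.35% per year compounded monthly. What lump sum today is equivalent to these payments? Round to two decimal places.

$300,108.40

Ordinary annuity of 192 payments, first payment at period 96.
Periodic rate r = 0.1235/12 per month; n is counted in months.
The ordinary-annuity PV formula values the stream one period before the first payment (period 95); discount that back 95 periods:
PV₀ = 9,500 × [1 − (1+r)^−192] / r × (1+r)^−95 = $300,108.40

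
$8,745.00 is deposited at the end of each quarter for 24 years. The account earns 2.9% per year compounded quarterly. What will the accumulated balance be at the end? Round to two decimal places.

This is an ordinary annuity: 96 deposits of $8,745.00 at the end of each quarter.
Periodic rate r = 0.029/4 per quarter; n is counted in quarters.
FV = PMT × [((1+r)^n − 1)/r] = 8,745 × [(1+r)^96 − 1] / r = $1,207,031.96

$1,207,031.96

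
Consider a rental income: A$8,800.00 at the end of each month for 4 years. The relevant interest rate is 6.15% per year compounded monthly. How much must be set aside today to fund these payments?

This is an ordinary annuity: 48 payments of A$8,800.00 at the end of each month.
Periodic rate r = 0.0615/12 per month; n is counted in months.
PV = PMT × [(1 − (1+r)^−n)/r] = 8,800 × [1 − (1+r)^−48] / r = A$373,611.76

A$373,611.76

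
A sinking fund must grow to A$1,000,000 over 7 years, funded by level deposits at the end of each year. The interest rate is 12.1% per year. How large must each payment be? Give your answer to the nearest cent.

A$98,813.00

Level ordinary annuity; solve FV = PMT × [((1+r)^n − 1)/r] for PMT.
Periodic rate r = 0.121 per year.
With n = 7: PMT = 1,000,000 / ([((1+r)^n − 1)/r]) = A$98,813.00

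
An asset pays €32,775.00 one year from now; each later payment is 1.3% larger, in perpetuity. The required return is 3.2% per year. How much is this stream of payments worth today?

Periodic rate r = 0.032 per year.
Growing perpetuity (Gordon): PV = PMT₁ / (r − g) = 32,775 / (r − 0.013) = €1,725,000.00.

€1,725,000.00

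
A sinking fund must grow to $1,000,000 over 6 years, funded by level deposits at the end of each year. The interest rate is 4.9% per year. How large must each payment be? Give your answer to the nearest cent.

Level ordinary annuity; solve FV = PMT × [((1+r)^n − 1)/r] for PMT.
Periodic rate r = 0.049 per year.
With n = 6: PMT = 1,000,000 / ([((1+r)^n − 1)/r]) = $147,387.85

$147,387.85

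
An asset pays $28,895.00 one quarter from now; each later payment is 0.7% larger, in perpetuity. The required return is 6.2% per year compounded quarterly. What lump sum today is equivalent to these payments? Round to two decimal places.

$3,399,411.76

Periodic rate r = 0.062/4 per quarter.
Growing perpetuity (Gordon): PV = PMT₁ / (r − g) = 28,895 / (r − 0.007) = $3,399,411.76.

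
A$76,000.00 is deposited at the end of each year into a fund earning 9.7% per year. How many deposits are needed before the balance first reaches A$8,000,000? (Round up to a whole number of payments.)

Periodic rate r = 0.097 per year.
Ordinary annuity FV: 8,000,000 = 76,000 × [((1+r)^n − 1)/r].
(1+r)^n = 1 + 8,000,000 × r / 76,000, so n = ln(1 + 8,000,000·r/76,000) / ln(1+r) = 26.11.
Round up to a whole number of payments: n = 27.

27 payments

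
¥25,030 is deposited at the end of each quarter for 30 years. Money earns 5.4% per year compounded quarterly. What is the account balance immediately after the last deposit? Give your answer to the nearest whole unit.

This is an ordinary annuity: 120 deposits of ¥25,030 at the end of each quarter.
Periodic rate r = 0.054/4 per quarter; n is counted in quarters.
FV = PMT × [((1+r)^n − 1)/r] = 25,030 × [(1+r)^120 − 1] / r = ¥7,413,743

¥7,413,743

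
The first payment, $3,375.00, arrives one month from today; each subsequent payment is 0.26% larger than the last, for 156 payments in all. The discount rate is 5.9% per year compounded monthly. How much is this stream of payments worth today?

Periodic rate r = 0.059/12 per month; n is counted in months.
Growing ordinary annuity: PV = PMT₁ × [1 − ((1+g)/(1+r))^n] / (r − g) = 3,375 × [1 − ((1+0.0026)/(1+r))^156] / (r − 0.0026) = $440,483.32.

$440,483.32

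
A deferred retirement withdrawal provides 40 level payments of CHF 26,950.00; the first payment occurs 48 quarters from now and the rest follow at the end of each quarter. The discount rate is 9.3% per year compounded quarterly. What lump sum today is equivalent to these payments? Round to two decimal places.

CHF 236,607.85

Ordinary annuity of 40 payments, first payment at period 48.
Periodic rate r = 0.093/4 per quarter; n is counted in quarters.
The ordinary-annuity PV formula values the stream one period before the first payment (period 47); discount that back 47 periods:
PV₀ = 26,950 × [1 − (1+r)^−40] / r × (1+r)^−47 = CHF 236,607.85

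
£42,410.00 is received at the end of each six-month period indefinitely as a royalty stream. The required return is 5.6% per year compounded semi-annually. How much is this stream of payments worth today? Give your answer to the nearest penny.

Periodic rate r = 0.056/2 per half-year.
Level perpetuity: PV = PMT / r = 42,410 / (0.056/2) = £1,514,642.86.

£1,514,642.86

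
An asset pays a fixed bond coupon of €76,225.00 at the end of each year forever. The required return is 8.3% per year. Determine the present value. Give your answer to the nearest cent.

€918,373.49

Periodic rate r = 0.083 per year.
Level perpetuity: PV = PMT / r = 76,225 / (0.083) = €918,373.49.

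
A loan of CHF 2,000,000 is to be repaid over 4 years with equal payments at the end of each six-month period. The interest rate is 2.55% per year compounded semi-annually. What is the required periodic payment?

Level ordinary annuity; solve PV = PMT × [(1 − (1+r)^−n)/r] for PMT.
Periodic rate r = 0.0255/2 per half-year; n is counted in half-years.
With n = 8: PMT = 2,000,000 / ([(1 − (1+r)^−n)/r]) = CHF 264,555.73

CHF 264,555.73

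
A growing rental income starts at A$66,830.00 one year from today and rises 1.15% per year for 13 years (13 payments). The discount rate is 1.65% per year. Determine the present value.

Periodic rate r = 0.0165 per year.
Growing ordinary annuity: PV = PMT₁ × [1 − ((1+g)/(1+r))^n] / (r − g) = 66,830 × [1 − ((1+0.0115)/(1+r))^13] / (r − 0.0115) = A$829,912.62.

A$829,912.62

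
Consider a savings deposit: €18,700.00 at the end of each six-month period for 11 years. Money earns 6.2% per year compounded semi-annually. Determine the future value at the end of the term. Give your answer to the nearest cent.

€577,558.44

This is an ordinary annuity: 22 deposits of €18,700.00 at the end of each six-month period.
Periodic rate r = 0.062/2 per half-year; n is counted in half-years.
FV = PMT × [((1+r)^n − 1)/r] = 18,700 × [(1+r)^22 − 1] / r = €577,558.44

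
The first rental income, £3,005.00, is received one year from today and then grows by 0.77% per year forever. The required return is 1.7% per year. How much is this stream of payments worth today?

Periodic rate r = 0.017 per year.
Growing perpetuity (Gordon): PV = PMT₁ / (r − g) = 3,005 / (r − 0.0077) = £323,118.28.

£323,118.28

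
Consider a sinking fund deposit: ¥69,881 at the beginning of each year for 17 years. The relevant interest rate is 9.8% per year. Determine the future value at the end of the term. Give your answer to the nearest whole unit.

This is an annuity due: 17 deposits of ¥69,881 at the beginning of each year.
Periodic rate r = 0.098 per year.
FV = PMT × [((1+r)^n − 1)/r] × (1+r) = 69,881 × [(1+r)^17 − 1] / r × (1+r) = ¥3,053,901

¥3,053,901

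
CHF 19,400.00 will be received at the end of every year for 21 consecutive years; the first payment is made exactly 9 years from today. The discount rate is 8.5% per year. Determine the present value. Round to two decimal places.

Ordinary annuity of 21 payments, first payment at period 9.
Periodic rate r = 0.085 per year.
The ordinary-annuity PV formula values the stream one period before the first payment (period 8); discount that back 8 periods:
PV₀ = 19,400 × [1 − (1+r)^−21] / r × (1+r)^−8 = CHF 97,410.17

CHF 97,410.17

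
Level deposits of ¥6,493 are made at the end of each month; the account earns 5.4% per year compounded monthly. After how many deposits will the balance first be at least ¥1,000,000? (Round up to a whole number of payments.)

118 payments

Periodic rate r = 0.054/12 per month; n is counted in months.
Ordinary annuity FV: 1,000,000 = 6,493 × [((1+r)^n − 1)/r].
(1+r)^n = 1 + 1,000,000 × r / 6,493, so n = ln(1 + 1,000,000·r/6,493) / ln(1+r) = 117.27.
Round up to a whole number of payments: n = 118.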